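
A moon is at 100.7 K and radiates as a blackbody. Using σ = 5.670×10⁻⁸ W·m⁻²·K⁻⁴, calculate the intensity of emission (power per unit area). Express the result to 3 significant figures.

I ≈ 5.83 W/m²

Stefan–Boltzmann: I = σT⁴ = 5.670×10⁻⁸ × (100.7)⁴ = 5.83 W/m².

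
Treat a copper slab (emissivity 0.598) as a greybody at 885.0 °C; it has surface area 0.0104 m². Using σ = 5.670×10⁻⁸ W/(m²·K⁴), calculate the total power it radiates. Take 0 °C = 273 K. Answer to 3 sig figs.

T = 885.0 °C + 273 = 1158.0 K.
Area A = 0.0104 m².
P = εσAT⁴ = 0.598 × 5.670×10⁻⁸ × 0.0104 × (1158.0)⁴ = 634 W.

P ≈ 634 W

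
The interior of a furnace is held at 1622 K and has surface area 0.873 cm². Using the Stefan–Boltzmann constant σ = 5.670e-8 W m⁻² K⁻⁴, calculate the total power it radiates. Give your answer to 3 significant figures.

Area A = 0.873 cm² = 8.73×10⁻⁵ m².
P = σAT⁴ = 5.670×10⁻⁸ × 8.73×10⁻⁵ × (1622)⁴ = 34.3 W.

P ≈ 34.3 W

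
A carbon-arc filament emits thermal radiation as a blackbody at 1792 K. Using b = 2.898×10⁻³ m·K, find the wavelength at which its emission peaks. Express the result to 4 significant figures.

Wien's displacement law: λ_max = b/T = (2.898×10⁻³ m·K)/(1792 K) = 1.6172×10⁻⁶ m.
That is 1.617 μm, in the infrared range.

λ_max ≈ 1.617 μm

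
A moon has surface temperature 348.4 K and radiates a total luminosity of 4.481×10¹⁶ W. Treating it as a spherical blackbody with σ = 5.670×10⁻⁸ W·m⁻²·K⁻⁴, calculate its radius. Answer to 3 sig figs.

L = 4πR²σT⁴ ⇒ R = √(L/(4πσT⁴)).
σT⁴ = 835.402 W/m², so R = √(4.481×10¹⁶/(4π×835.402)) = 2.07×10⁶ m.

R ≈ 2.07×10⁶ m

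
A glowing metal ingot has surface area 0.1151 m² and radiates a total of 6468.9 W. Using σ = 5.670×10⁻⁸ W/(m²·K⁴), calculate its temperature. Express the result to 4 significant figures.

Area A = 0.1151 m².
P = σAT⁴ ⇒ T = (P/(σA))^(1/4) = (6468.9/(5.670×10⁻⁸×0.1151))^(1/4) = 997.8 K.

T ≈ 997.8 K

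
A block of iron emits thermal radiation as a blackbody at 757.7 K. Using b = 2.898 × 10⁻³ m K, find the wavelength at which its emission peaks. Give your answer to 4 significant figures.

Wien's displacement law: λ_max = b/T = (2.898×10⁻³ m·K)/(757.7 K) = 3.8247×10⁻⁶ m.
That is 3.825 μm, in the infrared range.

λ_max ≈ 3.825 μm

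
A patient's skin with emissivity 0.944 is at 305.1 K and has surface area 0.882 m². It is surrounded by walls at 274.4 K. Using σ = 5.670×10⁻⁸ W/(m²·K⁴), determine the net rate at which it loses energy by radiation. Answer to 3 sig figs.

Net loss ≈ 141 W

Area A = 0.882 m².
Net radiated power P_net = εσA(T⁴ − T₀⁴) = 0.944×5.670×10⁻⁸×0.882×(305.1⁴ − 274.4⁴).
T⁴ − T₀⁴ = 8.66501×10⁹ − 5.66939×10⁹ = 2.99562×10⁹ K⁴, so P_net = 141 W.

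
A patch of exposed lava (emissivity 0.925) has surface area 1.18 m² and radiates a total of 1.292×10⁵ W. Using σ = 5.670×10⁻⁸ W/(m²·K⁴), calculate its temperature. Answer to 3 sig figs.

T ≈ 1.20×10³ K

Area A = 1.18 m².
P = εσAT⁴ ⇒ T = (P/(εσA))^(1/4) = (1.292×10⁵/(0.925×5.670×10⁻⁸×1.18))^(1/4) = 1.20×10³ K.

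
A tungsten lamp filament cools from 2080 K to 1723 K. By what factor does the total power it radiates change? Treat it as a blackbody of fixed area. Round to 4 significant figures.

P ∝ T⁴, so P₂/P₁ = (T₂/T₁)⁴ = (1723/2080)⁴ = (0.828365)⁴ = 0.4709.

P₂/P₁ ≈ 0.4709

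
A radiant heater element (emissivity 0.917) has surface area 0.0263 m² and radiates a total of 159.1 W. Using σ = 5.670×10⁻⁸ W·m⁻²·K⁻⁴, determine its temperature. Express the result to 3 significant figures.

Area A = 0.0263 m².
P = εσAT⁴ ⇒ T = (P/(εσA))^(1/4) = (159.1/(0.917×5.670×10⁻⁸×0.0263))^(1/4) = 584 K.

T ≈ 584 K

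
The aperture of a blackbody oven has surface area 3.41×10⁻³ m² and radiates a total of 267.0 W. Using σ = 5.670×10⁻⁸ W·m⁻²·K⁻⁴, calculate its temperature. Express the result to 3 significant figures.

T ≈ 1.08×10³ K

Area A = 3.41×10⁻³ m².
P = σAT⁴ ⇒ T = (P/(σA))^(1/4) = (267.0/(5.670×10⁻⁸×3.41×10⁻³))^(1/4) = 1.08×10³ K.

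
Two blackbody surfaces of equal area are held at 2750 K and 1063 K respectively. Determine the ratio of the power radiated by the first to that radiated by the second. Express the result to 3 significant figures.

P₁/P₂ ≈ 44.8

With equal areas, P₁/P₂ = (T₁/T₂)⁴ = (2750/1063)⁴ = 44.8.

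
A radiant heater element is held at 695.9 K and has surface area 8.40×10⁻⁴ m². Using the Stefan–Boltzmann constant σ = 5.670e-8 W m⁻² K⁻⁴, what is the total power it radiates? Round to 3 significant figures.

Area A = 8.40×10⁻⁴ m².
P = σAT⁴ = 5.670×10⁻⁸ × 8.40×10⁻⁴ × (695.9)⁴ = 11.2 W.

P ≈ 11.2 W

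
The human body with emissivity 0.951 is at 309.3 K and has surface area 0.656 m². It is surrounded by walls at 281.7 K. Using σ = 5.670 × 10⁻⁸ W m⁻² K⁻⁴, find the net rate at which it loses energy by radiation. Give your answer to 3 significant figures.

Net loss ≈ 101 W

Area A = 0.656 m².
Net radiated power P_net = εσA(T⁴ − T₀⁴) = 0.951×5.670×10⁻⁸×0.656×(309.3⁴ − 281.7⁴).
T⁴ − T₀⁴ = 9.15208×10⁹ − 6.29720×10⁹ = 2.85488×10⁹ K⁴, so P_net = 101 W.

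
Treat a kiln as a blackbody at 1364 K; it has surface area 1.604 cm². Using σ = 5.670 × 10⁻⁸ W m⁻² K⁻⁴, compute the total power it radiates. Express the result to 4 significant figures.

Area A = 1.604 cm² = 1.604×10⁻⁴ m².
P = σAT⁴ = 5.670×10⁻⁸ × 1.604×10⁻⁴ × (1364)⁴ = 31.48 W.

P ≈ 31.48 W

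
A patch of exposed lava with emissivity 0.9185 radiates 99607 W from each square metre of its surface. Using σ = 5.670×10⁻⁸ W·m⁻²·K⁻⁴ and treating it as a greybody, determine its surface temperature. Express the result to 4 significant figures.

I = εσT⁴, so T = (I/εσ)^(1/4) = (99607/(0.9185×5.670×10⁻⁸))^(1/4) = 1176 K.

T ≈ 1176 K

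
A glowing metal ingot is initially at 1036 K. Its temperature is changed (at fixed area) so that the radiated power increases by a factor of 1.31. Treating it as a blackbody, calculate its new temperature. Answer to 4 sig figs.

P ∝ T⁴, so T₂/T₁ = (P₂/P₁)^(1/4) = (1.31)^(1/4) = 1.06984.
T₂ = 1036 × 1.06984 = 1108 K.

T₂ ≈ 1108 K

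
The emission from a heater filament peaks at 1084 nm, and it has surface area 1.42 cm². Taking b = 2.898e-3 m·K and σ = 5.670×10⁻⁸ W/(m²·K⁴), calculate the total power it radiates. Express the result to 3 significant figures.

P ≈ 411 W

Wien's law: T = b/λ_max = 2.898×10⁻³/1.084×10⁻⁶ = 2673.43 K.
Area A = 1.42 cm² = 1.42×10⁻⁴ m².
Then P = σAT⁴ = 5.670×10⁻⁸×1.42×10⁻⁴×(2673.43)⁴ = 411 W.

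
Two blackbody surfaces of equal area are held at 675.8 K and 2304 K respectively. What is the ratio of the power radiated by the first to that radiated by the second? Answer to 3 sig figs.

With equal areas, P₁/P₂ = (T₁/T₂)⁴ = (675.8/2304)⁴ = 7.40×10⁻³.

P₁/P₂ ≈ 7.40×10⁻³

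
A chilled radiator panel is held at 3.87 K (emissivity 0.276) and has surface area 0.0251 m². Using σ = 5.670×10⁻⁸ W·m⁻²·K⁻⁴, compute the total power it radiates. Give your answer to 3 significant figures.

P ≈ 8.81×10⁻⁸ W

Area A = 0.0251 m².
P = εσAT⁴ = 0.276 × 5.670×10⁻⁸ × 0.0251 × (3.87)⁴ = 8.81×10⁻⁸ W.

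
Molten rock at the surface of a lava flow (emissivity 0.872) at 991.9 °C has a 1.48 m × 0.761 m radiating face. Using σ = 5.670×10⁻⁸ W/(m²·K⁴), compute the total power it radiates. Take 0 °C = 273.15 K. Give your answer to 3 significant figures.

T = 991.9 °C + 273.15 = 1265.05 K.
Area A = 1.48 × 0.761 = 1.12628 m².
P = εσAT⁴ = 0.872 × 5.670×10⁻⁸ × 1.12628 × (1265.05)⁴ = 1.43×10⁵ W.

P ≈ 1.43×10⁵ W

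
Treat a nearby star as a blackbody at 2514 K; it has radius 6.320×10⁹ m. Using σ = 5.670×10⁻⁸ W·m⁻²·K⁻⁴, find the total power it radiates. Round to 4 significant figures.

Surface area A = 4πR² = 4π(6.320×10⁹ m)² = 5.01931×10²⁰ m².
P = σAT⁴ = 5.670×10⁻⁸ × 5.01931×10²⁰ × (2514)⁴ = 1.137×10²⁷ W.

P ≈ 1.137×10²⁷ W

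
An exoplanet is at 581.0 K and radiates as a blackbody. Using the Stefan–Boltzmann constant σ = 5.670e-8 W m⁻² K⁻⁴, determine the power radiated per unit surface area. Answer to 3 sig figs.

Stefan–Boltzmann: I = σT⁴ = 5.670×10⁻⁸ × (581.0)⁴ = 6.46×10³ W/m².

I ≈ 6.46×10³ W/m²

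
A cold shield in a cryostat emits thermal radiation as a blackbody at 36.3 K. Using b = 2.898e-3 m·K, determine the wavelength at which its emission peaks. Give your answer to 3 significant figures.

Wien's displacement law: λ_max = b/T = (2.898×10⁻³ m·K)/(36.3 K) = 7.983×10⁻⁵ m.
That is 79.8 μm, in the infrared range.

λ_max ≈ 79.8 μm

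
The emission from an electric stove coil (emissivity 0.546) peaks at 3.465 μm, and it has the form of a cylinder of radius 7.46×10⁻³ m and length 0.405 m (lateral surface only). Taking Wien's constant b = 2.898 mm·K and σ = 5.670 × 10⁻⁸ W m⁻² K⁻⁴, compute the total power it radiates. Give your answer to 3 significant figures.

Wien's law: T = b/λ_max = 2.898×10⁻³/3.465×10⁻⁶ = 836.364 K.
Lateral area A = 2πrL = 2π×7.46×10⁻³×0.405 = 0.0189834 m².
Then P = εσAT⁴ = 0.546×5.670×10⁻⁸×0.0189834×(836.364)⁴ = 288 W.

P ≈ 288 W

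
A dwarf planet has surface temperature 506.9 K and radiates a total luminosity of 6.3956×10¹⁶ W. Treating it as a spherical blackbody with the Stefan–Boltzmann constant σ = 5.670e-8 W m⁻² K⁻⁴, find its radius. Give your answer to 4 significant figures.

L = 4πR²σT⁴ ⇒ R = √(L/(4πσT⁴)).
σT⁴ = 3743.45 W/m², so R = √(6.3956×10¹⁶/(4π×3743.45)) = 1.166×10⁶ m.

R ≈ 1.166×10⁶ m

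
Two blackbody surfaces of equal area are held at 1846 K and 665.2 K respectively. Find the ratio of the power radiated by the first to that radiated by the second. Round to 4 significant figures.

P₁/P₂ ≈ 59.31

With equal areas, P₁/P₂ = (T₁/T₂)⁴ = (1846/665.2)⁴ = 59.31.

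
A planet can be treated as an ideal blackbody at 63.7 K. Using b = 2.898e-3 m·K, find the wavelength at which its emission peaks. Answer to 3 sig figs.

λ_max ≈ 45.5 μm

Wien's displacement law: λ_max = b/T = (2.898×10⁻³ m·K)/(63.7 K) = 4.549×10⁻⁵ m.
That is 45.5 μm, in the infrared range.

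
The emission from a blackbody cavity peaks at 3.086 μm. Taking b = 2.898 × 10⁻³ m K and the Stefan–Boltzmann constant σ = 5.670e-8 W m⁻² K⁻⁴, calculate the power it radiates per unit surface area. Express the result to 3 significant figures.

Wien's law: T = b/λ_max = 2.898×10⁻³/3.086×10⁻⁶ = 939.080 K.
Then I = σT⁴ = 5.670×10⁻⁸×(939.080)⁴ = 4.41×10⁴ W/m².

I ≈ 4.41×10⁴ W/m²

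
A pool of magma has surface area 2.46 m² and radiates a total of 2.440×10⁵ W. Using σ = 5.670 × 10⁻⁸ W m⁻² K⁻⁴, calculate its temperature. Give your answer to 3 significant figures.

Area A = 2.46 m².
P = σAT⁴ ⇒ T = (P/(σA))^(1/4) = (2.440×10⁵/(5.670×10⁻⁸×2.46))^(1/4) = 1.15×10³ K.

T ≈ 1.15×10³ K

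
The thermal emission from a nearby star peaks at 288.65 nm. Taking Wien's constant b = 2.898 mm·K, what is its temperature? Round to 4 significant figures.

T ≈ 1.004×10⁴ K

Wien's law gives T = b/λ_max = (2.898×10⁻³ m·K)/(2.8865×10⁻⁷ m) = 1.004×10⁴ K.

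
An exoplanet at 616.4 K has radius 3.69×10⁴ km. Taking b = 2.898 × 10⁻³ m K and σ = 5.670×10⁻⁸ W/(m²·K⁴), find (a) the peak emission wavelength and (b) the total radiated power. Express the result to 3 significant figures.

λ_max ≈ 4.70 μm; P ≈ 1.40×10²⁰ W

(a) λ_max = b/T = 2.898×10⁻³/616.4 = 4.701×10⁻⁶ m = 4.70 μm.
Surface area A = 4πR² = 4π(3.69×10⁷ m)² = 1.71105×10¹⁶ m².
(b) P = σAT⁴ = 5.670×10⁻⁸×1.71105×10¹⁶×(616.4)⁴ = 1.40×10²⁰ W.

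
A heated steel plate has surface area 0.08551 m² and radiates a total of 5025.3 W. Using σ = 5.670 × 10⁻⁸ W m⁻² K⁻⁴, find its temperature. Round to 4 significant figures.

Area A = 0.08551 m².
P = σAT⁴ ⇒ T = (P/(σA))^(1/4) = (5025.3/(5.670×10⁻⁸×0.08551))^(1/4) = 1009 K.

T ≈ 1009 K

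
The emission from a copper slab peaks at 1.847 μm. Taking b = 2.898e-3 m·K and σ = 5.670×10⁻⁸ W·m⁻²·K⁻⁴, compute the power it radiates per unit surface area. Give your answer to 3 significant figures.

I ≈ 3.44×10⁵ W/m²

Wien's law: T = b/λ_max = 2.898×10⁻³/1.847×10⁻⁶ = 1569.03 K.
Then I = σT⁴ = 5.670×10⁻⁸×(1569.03)⁴ = 3.44×10⁵ W/m².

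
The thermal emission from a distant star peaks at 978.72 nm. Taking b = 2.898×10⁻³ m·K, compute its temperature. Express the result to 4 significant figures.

T ≈ 2961 K

Wien's law gives T = b/λ_max = (2.898×10⁻³ m·K)/(9.7872×10⁻⁷ m) = 2961 K.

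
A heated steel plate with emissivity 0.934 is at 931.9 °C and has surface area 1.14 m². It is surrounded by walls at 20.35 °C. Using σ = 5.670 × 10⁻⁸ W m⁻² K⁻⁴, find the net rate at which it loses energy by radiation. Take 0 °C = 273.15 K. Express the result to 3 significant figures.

T = 931.9 °C + 273.15 = 1205.05 K.
Surroundings: T = 20.35 °C + 273.15 = 293.50 K.
Area A = 1.14 m².
Net radiated power P_net = εσA(T⁴ − T₀⁴) = 0.934×5.670×10⁻⁸×1.14×(1205.05⁴ − 293.50⁴).
T⁴ − T₀⁴ = 2.10873×10¹² − 7.42049×10⁹ = 2.10131×10¹² K⁴, so P_net = 1.27×10⁵ W.

Net loss ≈ 1.27×10⁵ W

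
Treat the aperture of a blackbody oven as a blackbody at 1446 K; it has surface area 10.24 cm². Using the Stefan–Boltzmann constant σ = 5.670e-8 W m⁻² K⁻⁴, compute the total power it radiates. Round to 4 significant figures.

P ≈ 253.8 W

Area A = 10.24 cm² = 1.024×10⁻³ m².
P = σAT⁴ = 5.670×10⁻⁸ × 1.024×10⁻³ × (1446)⁴ = 253.8 W.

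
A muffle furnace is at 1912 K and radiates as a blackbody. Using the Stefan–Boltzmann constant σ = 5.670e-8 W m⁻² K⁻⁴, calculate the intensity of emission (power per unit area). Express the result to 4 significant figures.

I ≈ 7.578×10⁵ W/m²

Stefan–Boltzmann: I = σT⁴ = 5.670×10⁻⁸ × (1912)⁴ = 7.578×10⁵ W/m².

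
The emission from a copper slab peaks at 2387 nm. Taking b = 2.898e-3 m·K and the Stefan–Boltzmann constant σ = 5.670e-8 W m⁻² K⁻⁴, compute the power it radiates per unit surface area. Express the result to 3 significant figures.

Wien's law: T = b/λ_max = 2.898×10⁻³/2.387×10⁻⁶ = 1214.08 K.
Then I = σT⁴ = 5.670×10⁻⁸×(1214.08)⁴ = 1.23×10⁵ W/m².

I ≈ 1.23×10⁵ W/m²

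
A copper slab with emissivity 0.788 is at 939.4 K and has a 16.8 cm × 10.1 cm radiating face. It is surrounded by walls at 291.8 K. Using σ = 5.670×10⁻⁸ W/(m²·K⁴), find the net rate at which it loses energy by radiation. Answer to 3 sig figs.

Area A = 0.168 × 0.101 = 0.016968 m².
Net radiated power P_net = εσA(T⁴ − T₀⁴) = 0.788×5.670×10⁻⁸×0.016968×(939.4⁴ − 291.8⁴).
T⁴ − T₀⁴ = 7.78757×10¹¹ − 7.25005×10⁹ = 7.71507×10¹¹ K⁴, so P_net = 585 W.

Net loss ≈ 585 W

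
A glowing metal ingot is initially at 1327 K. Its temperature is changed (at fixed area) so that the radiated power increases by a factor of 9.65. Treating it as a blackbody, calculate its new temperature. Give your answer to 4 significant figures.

T₂ ≈ 2339 K

P ∝ T⁴, so T₂/T₁ = (P₂/P₁)^(1/4) = (9.65)^(1/4) = 1.76251.
T₂ = 1327 × 1.76251 = 2339 K.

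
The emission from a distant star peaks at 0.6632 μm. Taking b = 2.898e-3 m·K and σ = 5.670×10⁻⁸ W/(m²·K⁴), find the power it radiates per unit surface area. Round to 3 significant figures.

Wien's law: T = b/λ_max = 2.898×10⁻³/6.632×10⁻⁷ = 4369.72 K.
Then I = σT⁴ = 5.670×10⁻⁸×(4369.72)⁴ = 2.07×10⁷ W/m².

I ≈ 2.07×10⁷ W/m²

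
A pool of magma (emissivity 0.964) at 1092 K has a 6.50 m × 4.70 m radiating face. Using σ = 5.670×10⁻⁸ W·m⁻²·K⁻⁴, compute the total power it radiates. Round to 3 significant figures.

P ≈ 2.37×10⁶ W

Area A = 6.50 × 4.70 = 30.55 m².
P = εσAT⁴ = 0.964 × 5.670×10⁻⁸ × 30.55 × (1092)⁴ = 2.37×10⁶ W.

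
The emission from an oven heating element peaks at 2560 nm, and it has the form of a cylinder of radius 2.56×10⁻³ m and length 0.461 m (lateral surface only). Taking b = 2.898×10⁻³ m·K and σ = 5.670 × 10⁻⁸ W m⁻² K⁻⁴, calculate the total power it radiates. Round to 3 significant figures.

Wien's law: T = b/λ_max = 2.898×10⁻³/2.560×10⁻⁶ = 1132.03 K.
Lateral area A = 2πrL = 2π×2.56×10⁻³×0.461 = 7.41516×10⁻³ m².
Then P = σAT⁴ = 5.670×10⁻⁸×7.41516×10⁻³×(1132.03)⁴ = 690 W.

P ≈ 690 W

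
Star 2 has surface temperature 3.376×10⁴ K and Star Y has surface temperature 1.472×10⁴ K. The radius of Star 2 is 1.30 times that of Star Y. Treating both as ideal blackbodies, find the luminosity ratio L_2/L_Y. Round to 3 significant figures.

L_2/L_Y ≈ 46.8

L ∝ R²T⁴, so L_2/L_Y = (R_2/R_Y)²(T_2/T_Y)⁴ = (1.30)² × (3.376×10⁴/1.472×10⁴)⁴ = 1.69 × 27.6680 = 46.8.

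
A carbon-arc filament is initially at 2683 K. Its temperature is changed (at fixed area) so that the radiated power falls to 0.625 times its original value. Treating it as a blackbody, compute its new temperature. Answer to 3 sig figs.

T₂ ≈ 2.39×10³ K

P ∝ T⁴, so T₂/T₁ = (P₂/P₁)^(1/4) = (0.625)^(1/4) = 0.889140.
T₂ = 2683 × 0.889140 = 2.39×10³ K.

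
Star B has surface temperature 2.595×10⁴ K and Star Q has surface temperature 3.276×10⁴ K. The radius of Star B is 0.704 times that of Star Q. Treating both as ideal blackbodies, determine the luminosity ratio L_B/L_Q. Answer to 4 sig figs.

L ∝ R²T⁴, so L_B/L_Q = (R_B/R_Q)²(T_B/T_Q)⁴ = (0.704)² × (2.595×10⁴/3.276×10⁴)⁴ = 0.495616 × 0.393708 = 0.1951.

L_B/L_Q ≈ 0.1951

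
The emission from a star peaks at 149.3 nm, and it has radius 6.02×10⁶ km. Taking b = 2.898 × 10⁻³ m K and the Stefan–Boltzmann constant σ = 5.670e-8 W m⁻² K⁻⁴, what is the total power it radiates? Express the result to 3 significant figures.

P ≈ 3.67×10³⁰ W

Wien's law: T = b/λ_max = 2.898×10⁻³/1.493×10⁻⁷ = 19410.6 K.
Surface area A = 4πR² = 4π(6.02×10⁹ m)² = 4.55410×10²⁰ m².
Then P = σAT⁴ = 5.670×10⁻⁸×4.55410×10²⁰×(19410.6)⁴ = 3.67×10³⁰ W.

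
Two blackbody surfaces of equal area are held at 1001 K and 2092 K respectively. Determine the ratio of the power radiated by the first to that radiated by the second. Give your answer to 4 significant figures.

With equal areas, P₁/P₂ = (T₁/T₂)⁴ = (1001/2092)⁴ = 0.05242.

P₁/P₂ ≈ 0.05242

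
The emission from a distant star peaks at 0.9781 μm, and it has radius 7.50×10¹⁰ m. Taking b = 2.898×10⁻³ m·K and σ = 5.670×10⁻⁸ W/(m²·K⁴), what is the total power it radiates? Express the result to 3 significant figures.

P ≈ 3.09×10²⁹ W

Wien's law: T = b/λ_max = 2.898×10⁻³/9.781×10⁻⁷ = 2962.89 K.
Surface area A = 4πR² = 4π(7.50×10¹⁰ m)² = 7.06858×10²² m².
Then P = σAT⁴ = 5.670×10⁻⁸×7.06858×10²²×(2962.89)⁴ = 3.09×10²⁹ W.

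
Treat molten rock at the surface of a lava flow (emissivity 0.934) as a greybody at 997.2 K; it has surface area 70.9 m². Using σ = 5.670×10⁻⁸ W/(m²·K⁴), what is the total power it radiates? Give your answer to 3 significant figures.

Area A = 70.9 m².
P = εσAT⁴ = 0.934 × 5.670×10⁻⁸ × 70.9 × (997.2)⁴ = 3.71×10⁶ W.

P ≈ 3.71×10⁶ W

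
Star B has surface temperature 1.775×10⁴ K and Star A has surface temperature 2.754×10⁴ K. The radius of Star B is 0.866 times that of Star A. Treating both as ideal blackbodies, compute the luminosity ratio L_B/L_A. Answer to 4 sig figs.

L_B/L_A ≈ 0.1294

L ∝ R²T⁴, so L_B/L_A = (R_B/R_A)²(T_B/T_A)⁴ = (0.866)² × (1.775×10⁴/2.754×10⁴)⁴ = 0.749956 × 0.172559 = 0.1294.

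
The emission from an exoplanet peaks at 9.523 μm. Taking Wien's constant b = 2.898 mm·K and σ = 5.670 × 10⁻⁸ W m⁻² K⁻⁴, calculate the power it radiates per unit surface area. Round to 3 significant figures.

I ≈ 486 W/m²

Wien's law: T = b/λ_max = 2.898×10⁻³/9.523×10⁻⁶ = 304.316 K.
Then I = σT⁴ = 5.670×10⁻⁸×(304.316)⁴ = 486 W/m².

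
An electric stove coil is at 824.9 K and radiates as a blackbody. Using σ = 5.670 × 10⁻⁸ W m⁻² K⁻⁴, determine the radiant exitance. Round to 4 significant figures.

I ≈ 2.625×10⁴ W/m²

Stefan–Boltzmann: I = σT⁴ = 5.670×10⁻⁸ × (824.9)⁴ = 2.625×10⁴ W/m².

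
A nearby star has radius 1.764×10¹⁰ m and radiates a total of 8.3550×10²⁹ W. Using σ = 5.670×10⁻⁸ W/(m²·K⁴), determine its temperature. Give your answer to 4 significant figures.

Surface area A = 4πR² = 4π(1.764×10¹⁰ m)² = 3.91027×10²¹ m².
P = σAT⁴ ⇒ T = (P/(σA))^(1/4) = (8.3550×10²⁹/(5.670×10⁻⁸×3.91027×10²¹))^(1/4) = 7835 K.

T ≈ 7835 K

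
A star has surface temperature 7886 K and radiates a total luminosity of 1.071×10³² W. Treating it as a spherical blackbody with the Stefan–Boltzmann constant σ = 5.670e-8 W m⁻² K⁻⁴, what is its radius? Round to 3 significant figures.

R ≈ 1.97×10¹¹ m

L = 4πR²σT⁴ ⇒ R = √(L/(4πσT⁴)).
σT⁴ = 2.19286×10⁸ W/m², so R = √(1.071×10³²/(4π×2.19286×10⁸)) = 1.97×10¹¹ m.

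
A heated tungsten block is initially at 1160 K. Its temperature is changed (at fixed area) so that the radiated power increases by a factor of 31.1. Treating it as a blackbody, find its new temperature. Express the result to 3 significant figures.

P ∝ T⁴, so T₂/T₁ = (P₂/P₁)^(1/4) = (31.1)^(1/4) = 2.36151.
T₂ = 1160 × 2.36151 = 2.74×10³ K.

T₂ ≈ 2.74×10³ K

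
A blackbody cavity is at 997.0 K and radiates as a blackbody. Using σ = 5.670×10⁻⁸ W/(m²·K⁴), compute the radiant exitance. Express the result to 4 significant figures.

I ≈ 5.602×10⁴ W/m²

Stefan–Boltzmann: I = σT⁴ = 5.670×10⁻⁸ × (997.0)⁴ = 5.602×10⁴ W/m².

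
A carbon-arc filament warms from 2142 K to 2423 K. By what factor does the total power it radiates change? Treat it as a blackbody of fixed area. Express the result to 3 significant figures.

P₂/P₁ ≈ 1.64

P ∝ T⁴, so P₂/P₁ = (T₂/T₁)⁴ = (2423/2142)⁴ = (1.13119)⁴ = 1.64.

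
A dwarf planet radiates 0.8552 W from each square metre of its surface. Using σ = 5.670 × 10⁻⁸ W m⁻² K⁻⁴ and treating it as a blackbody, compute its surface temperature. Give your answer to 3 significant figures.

I = σT⁴, so T = (I/σ)^(1/4) = (0.8552/(5.670×10⁻⁸))^(1/4) = 62.3 K.

T ≈ 62.3 K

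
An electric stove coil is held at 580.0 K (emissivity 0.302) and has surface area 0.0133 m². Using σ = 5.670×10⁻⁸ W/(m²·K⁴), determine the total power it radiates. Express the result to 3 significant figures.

Area A = 0.0133 m².
P = εσAT⁴ = 0.302 × 5.670×10⁻⁸ × 0.0133 × (580.0)⁴ = 25.8 W.

P ≈ 25.8 W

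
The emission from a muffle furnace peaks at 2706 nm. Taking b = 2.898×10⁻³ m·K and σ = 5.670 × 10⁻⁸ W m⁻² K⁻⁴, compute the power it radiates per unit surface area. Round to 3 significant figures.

Wien's law: T = b/λ_max = 2.898×10⁻³/2.706×10⁻⁶ = 1070.95 K.
Then I = σT⁴ = 5.670×10⁻⁸×(1070.95)⁴ = 7.46×10⁴ W/m².

I ≈ 7.46×10⁴ W/m²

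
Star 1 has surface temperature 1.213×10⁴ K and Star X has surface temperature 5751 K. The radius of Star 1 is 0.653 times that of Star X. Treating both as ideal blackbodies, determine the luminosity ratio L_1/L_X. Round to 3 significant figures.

L_1/L_X ≈ 8.44

L ∝ R²T⁴, so L_1/L_X = (R_1/R_X)²(T_1/T_X)⁴ = (0.653)² × (1.213×10⁴/5751)⁴ = 0.426409 × 19.7911 = 8.44.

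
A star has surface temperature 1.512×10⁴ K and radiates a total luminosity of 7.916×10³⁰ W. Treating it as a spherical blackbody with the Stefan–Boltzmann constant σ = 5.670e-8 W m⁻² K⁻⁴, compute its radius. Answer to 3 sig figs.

R ≈ 1.46×10¹⁰ m

L = 4πR²σT⁴ ⇒ R = √(L/(4πσT⁴)).
σT⁴ = 2.96340×10⁹ W/m², so R = √(7.916×10³⁰/(4π×2.96340×10⁹)) = 1.46×10¹⁰ m.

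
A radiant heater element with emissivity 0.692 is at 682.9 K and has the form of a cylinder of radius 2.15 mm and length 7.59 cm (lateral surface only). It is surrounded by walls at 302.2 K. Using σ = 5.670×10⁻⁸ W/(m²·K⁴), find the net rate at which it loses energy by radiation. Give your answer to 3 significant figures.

Lateral area A = 2πrL = 2π×2.15×10⁻³×0.0759 = 1.02532×10⁻³ m².
Net radiated power P_net = εσA(T⁴ − T₀⁴) = 0.692×5.670×10⁻⁸×1.02532×10⁻³×(682.9⁴ − 302.2⁴).
T⁴ − T₀⁴ = 2.17485×10¹¹ − 8.34023×10⁹ = 2.09145×10¹¹ K⁴, so P_net = 8.41 W.

Net loss ≈ 8.41 W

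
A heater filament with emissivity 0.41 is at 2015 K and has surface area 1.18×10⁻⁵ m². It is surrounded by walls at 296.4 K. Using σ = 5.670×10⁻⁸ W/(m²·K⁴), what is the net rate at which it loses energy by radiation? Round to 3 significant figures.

Net loss ≈ 4.52 W

Area A = 1.18×10⁻⁵ m².
Net radiated power P_net = εσA(T⁴ − T₀⁴) = 0.41×5.670×10⁻⁸×1.18×10⁻⁵×(2015⁴ − 296.4⁴).
T⁴ − T₀⁴ = 1.64854×10¹³ − 7.71814×10⁹ = 1.64777×10¹³ K⁴, so P_net = 4.52 W.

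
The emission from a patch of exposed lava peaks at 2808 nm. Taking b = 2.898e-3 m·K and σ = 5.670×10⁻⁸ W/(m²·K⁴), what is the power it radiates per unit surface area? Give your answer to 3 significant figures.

Wien's law: T = b/λ_max = 2.898×10⁻³/2.808×10⁻⁶ = 1032.05 K.
Then I = σT⁴ = 5.670×10⁻⁸×(1032.05)⁴ = 6.43×10⁴ W/m².

I ≈ 6.43×10⁴ W/m²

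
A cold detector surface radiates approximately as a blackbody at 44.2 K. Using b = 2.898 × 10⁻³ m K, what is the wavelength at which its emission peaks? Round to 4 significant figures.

Wien's displacement law: λ_max = b/T = (2.898×10⁻³ m·K)/(44.2 K) = 6.5566×10⁻⁵ m.
That is 65.57 μm, in the infrared range.

λ_max ≈ 65.57 μm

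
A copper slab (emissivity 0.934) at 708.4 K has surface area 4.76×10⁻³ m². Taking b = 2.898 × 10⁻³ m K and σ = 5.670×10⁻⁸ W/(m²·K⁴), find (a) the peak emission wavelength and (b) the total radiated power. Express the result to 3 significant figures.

λ_max ≈ 4.09 μm; P ≈ 63.5 W

(a) λ_max = b/T = 2.898×10⁻³/708.4 = 4.091×10⁻⁶ m = 4.09 μm.
Area A = 4.76×10⁻³ m².
(b) P = εσAT⁴ = 0.934×5.670×10⁻⁸×4.76×10⁻³×(708.4)⁴ = 63.5 W.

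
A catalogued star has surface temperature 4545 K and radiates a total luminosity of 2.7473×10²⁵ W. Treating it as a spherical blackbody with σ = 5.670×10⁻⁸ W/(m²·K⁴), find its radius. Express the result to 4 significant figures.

R ≈ 3.006×10⁸ m

L = 4πR²σT⁴ ⇒ R = √(L/(4πσT⁴)).
σT⁴ = 2.41946×10⁷ W/m², so R = √(2.7473×10²⁵/(4π×2.41946×10⁷)) = 3.006×10⁸ m.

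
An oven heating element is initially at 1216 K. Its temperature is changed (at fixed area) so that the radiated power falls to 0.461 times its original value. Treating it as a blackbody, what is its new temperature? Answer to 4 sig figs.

P ∝ T⁴, so T₂/T₁ = (P₂/P₁)^(1/4) = (0.461)^(1/4) = 0.823996.
T₂ = 1216 × 0.823996 = 1002 K.

T₂ ≈ 1002 K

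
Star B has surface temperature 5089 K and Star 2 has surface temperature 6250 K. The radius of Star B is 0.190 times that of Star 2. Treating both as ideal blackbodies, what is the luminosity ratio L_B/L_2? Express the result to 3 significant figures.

L_B/L_2 ≈ 0.0159

L ∝ R²T⁴, so L_B/L_2 = (R_B/R_2)²(T_B/T_2)⁴ = (0.190)² × (5089/6250)⁴ = 0.0361 × 0.439551 = 0.0159.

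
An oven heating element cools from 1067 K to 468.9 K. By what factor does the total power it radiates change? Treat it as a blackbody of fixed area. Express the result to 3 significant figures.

P₂/P₁ ≈ 0.0373

P ∝ T⁴, so P₂/P₁ = (T₂/T₁)⁴ = (468.9/1067)⁴ = (0.439456)⁴ = 0.0373.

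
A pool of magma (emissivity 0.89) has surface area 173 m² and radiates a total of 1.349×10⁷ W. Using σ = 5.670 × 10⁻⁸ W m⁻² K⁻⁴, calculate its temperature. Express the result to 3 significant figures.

T ≈ 1.11×10³ K

Area A = 173 m².
P = εσAT⁴ ⇒ T = (P/(εσA))^(1/4) = (1.349×10⁷/(0.89×5.670×10⁻⁸×173))^(1/4) = 1.11×10³ K.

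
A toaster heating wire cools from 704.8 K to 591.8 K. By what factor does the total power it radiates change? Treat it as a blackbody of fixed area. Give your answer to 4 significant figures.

P₂/P₁ ≈ 0.4971

P ∝ T⁴, so P₂/P₁ = (T₂/T₁)⁴ = (591.8/704.8)⁴ = (0.839671)⁴ = 0.4971.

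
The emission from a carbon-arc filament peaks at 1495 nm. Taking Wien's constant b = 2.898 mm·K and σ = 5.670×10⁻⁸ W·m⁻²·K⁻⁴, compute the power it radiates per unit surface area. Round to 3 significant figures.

I ≈ 8.01×10⁵ W/m²

Wien's law: T = b/λ_max = 2.898×10⁻³/1.495×10⁻⁶ = 1938.46 K.
Then I = σT⁴ = 5.670×10⁻⁸×(1938.46)⁴ = 8.01×10⁵ W/m².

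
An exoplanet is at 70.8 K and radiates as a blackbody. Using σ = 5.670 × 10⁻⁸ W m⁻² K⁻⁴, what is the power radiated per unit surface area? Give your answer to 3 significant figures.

Stefan–Boltzmann: I = σT⁴ = 5.670×10⁻⁸ × (70.8)⁴ = 1.42 W/m².

I ≈ 1.42 W/m²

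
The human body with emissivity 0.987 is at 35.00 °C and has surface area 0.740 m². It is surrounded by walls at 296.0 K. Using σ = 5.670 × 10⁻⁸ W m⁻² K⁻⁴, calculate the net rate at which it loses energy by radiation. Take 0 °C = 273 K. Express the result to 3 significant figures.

Net loss ≈ 54.8 W

T = 35.00 °C + 273 = 308.00 K.
Area A = 0.740 m².
Net radiated power P_net = εσA(T⁴ − T₀⁴) = 0.987×5.670×10⁻⁸×0.740×(308.00⁴ − 296.0⁴).
T⁴ − T₀⁴ = 8.99918×10⁹ − 7.67656×10⁹ = 1.32262×10⁹ K⁴, so P_net = 54.8 W.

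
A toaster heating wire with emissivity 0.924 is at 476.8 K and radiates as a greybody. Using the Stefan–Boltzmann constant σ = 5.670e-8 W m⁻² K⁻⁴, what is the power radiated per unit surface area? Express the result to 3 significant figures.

Stefan–Boltzmann: I = εσT⁴ = 0.924 × 5.670×10⁻⁸ × (476.8)⁴ = 2.71×10³ W/m².

I ≈ 2.71×10³ W/m²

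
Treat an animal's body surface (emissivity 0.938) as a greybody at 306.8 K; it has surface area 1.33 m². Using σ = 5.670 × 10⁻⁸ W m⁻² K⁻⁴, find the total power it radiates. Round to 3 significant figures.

Area A = 1.33 m².
P = εσAT⁴ = 0.938 × 5.670×10⁻⁸ × 1.33 × (306.8)⁴ = 627 W.

P ≈ 627 W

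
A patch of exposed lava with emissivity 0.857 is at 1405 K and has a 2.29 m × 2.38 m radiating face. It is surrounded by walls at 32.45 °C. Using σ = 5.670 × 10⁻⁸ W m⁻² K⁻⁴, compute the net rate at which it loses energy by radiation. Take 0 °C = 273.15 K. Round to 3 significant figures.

Net loss ≈ 1.03×10⁶ W

Surroundings: T = 32.45 °C + 273.15 = 305.60 K.
Area A = 2.29 × 2.38 = 5.4502 m².
Net radiated power P_net = εσA(T⁴ − T₀⁴) = 0.857×5.670×10⁻⁸×5.4502×(1405⁴ − 305.60⁴).
T⁴ − T₀⁴ = 3.89677×10¹² − 8.72195×10⁹ = 3.88805×10¹² K⁴, so P_net = 1.03×10⁶ W.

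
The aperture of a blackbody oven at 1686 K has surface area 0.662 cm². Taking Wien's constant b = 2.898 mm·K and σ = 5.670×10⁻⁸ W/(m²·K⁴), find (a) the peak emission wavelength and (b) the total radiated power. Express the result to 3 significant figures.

(a) λ_max = b/T = 2.898×10⁻³/1686 = 1.719×10⁻⁶ m = 1.72×10³ nm.
Area A = 0.662 cm² = 6.62×10⁻⁵ m².
(b) P = σAT⁴ = 5.670×10⁻⁸×6.62×10⁻⁵×(1686)⁴ = 30.3 W.

λ_max ≈ 1.72×10³ nm; P ≈ 30.3 W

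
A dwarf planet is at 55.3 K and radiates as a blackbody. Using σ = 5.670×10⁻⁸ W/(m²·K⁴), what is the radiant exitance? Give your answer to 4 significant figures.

Stefan–Boltzmann: I = σT⁴ = 5.670×10⁻⁸ × (55.3)⁴ = 0.5303 W/m².

I ≈ 0.5303 W/m²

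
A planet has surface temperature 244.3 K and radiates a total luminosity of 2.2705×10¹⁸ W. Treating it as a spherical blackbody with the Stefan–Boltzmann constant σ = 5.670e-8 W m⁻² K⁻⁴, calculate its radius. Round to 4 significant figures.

R ≈ 2.991×10⁷ m

L = 4πR²σT⁴ ⇒ R = √(L/(4πσT⁴)).
σT⁴ = 201.965 W/m², so R = √(2.2705×10¹⁸/(4π×201.965)) = 2.991×10⁷ m.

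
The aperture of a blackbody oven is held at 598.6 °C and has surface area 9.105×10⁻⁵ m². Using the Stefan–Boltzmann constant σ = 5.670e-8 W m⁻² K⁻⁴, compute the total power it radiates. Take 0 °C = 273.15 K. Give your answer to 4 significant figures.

P ≈ 2.981 W

T = 598.6 °C + 273.15 = 871.75 K.
Area A = 9.105×10⁻⁵ m².
P = σAT⁴ = 5.670×10⁻⁸ × 9.105×10⁻⁵ × (871.75)⁴ = 2.981 W.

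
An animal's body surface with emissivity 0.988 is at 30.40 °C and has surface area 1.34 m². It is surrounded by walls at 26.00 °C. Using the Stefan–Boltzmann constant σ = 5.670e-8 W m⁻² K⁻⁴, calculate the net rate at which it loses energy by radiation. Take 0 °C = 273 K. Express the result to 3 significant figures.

T = 30.40 °C + 273 = 303.40 K.
Surroundings: T = 26.00 °C + 273 = 299.00 K.
Area A = 1.34 m².
Net radiated power P_net = εσA(T⁴ − T₀⁴) = 0.988×5.670×10⁻⁸×1.34×(303.40⁴ − 299.00⁴).
T⁴ − T₀⁴ = 8.47349×10⁹ − 7.99254×10⁹ = 4.80950×10⁸ K⁴, so P_net = 36.1 W.

Net loss ≈ 36.1 W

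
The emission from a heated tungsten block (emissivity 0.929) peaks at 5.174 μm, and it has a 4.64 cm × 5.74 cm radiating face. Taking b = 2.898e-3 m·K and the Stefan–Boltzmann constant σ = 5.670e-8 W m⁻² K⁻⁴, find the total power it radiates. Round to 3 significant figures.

P ≈ 13.8 W

Wien's law: T = b/λ_max = 2.898×10⁻³/5.174×10⁻⁶ = 560.108 K.
Area A = 0.0464 × 0.0574 = 2.66336×10⁻³ m².
Then P = εσAT⁴ = 0.929×5.670×10⁻⁸×2.66336×10⁻³×(560.108)⁴ = 13.8 W.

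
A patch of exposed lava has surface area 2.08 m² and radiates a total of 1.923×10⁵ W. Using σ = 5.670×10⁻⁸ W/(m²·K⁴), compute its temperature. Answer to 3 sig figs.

Area A = 2.08 m².
P = σAT⁴ ⇒ T = (P/(σA))^(1/4) = (1.923×10⁵/(5.670×10⁻⁸×2.08))^(1/4) = 1.13×10³ K.

T ≈ 1.13×10³ K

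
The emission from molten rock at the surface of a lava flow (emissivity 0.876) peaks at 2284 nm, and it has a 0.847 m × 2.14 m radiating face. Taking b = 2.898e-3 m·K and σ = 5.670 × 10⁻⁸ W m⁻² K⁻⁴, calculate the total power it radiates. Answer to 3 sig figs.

Wien's law: T = b/λ_max = 2.898×10⁻³/2.284×10⁻⁶ = 1268.83 K.
Area A = 0.847 × 2.14 = 1.81258 m².
Then P = εσAT⁴ = 0.876×5.670×10⁻⁸×1.81258×(1268.83)⁴ = 2.33×10⁵ W.

P ≈ 2.33×10⁵ W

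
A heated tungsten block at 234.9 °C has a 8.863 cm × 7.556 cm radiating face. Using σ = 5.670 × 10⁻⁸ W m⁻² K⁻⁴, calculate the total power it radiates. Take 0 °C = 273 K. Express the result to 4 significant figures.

P ≈ 25.27 W

T = 234.9 °C + 273 = 507.9 K.
Area A = 0.08863 × 0.07556 = 6.69688×10⁻³ m².
P = σAT⁴ = 5.670×10⁻⁸ × 6.69688×10⁻³ × (507.9)⁴ = 25.27 W.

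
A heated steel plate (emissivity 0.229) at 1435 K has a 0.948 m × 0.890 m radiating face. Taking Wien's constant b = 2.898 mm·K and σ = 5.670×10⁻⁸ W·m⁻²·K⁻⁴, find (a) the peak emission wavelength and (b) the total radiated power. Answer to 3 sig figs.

λ_max ≈ 2.02×10³ nm; P ≈ 4.65×10⁴ W

(a) λ_max = b/T = 2.898×10⁻³/1435 = 2.020×10⁻⁶ m = 2.02×10³ nm.
Area A = 0.948 × 0.890 = 0.84372 m².
(b) P = εσAT⁴ = 0.229×5.670×10⁻⁸×0.84372×(1435)⁴ = 4.65×10⁴ W.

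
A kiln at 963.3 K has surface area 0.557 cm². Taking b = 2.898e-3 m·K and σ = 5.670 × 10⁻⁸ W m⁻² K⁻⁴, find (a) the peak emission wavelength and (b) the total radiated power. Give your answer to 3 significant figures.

(a) λ_max = b/T = 2.898×10⁻³/963.3 = 3.008×10⁻⁶ m = 3.01 μm.
Area A = 0.557 cm² = 5.57×10⁻⁵ m².
(b) P = σAT⁴ = 5.670×10⁻⁸×5.57×10⁻⁵×(963.3)⁴ = 2.72 W.

λ_max ≈ 3.01 μm; P ≈ 2.72 W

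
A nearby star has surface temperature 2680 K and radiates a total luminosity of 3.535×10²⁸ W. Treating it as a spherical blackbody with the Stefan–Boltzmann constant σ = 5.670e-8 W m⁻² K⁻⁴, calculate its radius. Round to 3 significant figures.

L = 4πR²σT⁴ ⇒ R = √(L/(4πσT⁴)).
σT⁴ = 2.92498×10⁶ W/m², so R = √(3.535×10²⁸/(4π×2.92498×10⁶)) = 3.10×10¹⁰ m.

R ≈ 3.10×10¹⁰ m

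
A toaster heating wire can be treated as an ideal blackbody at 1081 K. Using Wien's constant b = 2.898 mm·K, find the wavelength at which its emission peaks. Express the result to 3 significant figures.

Wien's displacement law: λ_max = b/T = (2.898×10⁻³ m·K)/(1081 K) = 2.681×10⁻⁶ m.
That is 2.68 μm, in the infrared range.

λ_max ≈ 2.68 μm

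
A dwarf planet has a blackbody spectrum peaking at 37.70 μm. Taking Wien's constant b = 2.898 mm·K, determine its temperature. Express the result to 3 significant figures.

T ≈ 76.9 K

Wien's law gives T = b/λ_max = (2.898×10⁻³ m·K)/(3.770×10⁻⁵ m) = 76.9 K.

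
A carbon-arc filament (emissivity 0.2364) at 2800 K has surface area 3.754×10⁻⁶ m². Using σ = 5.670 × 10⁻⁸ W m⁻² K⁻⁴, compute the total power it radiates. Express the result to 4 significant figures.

P ≈ 3.093 W

Area A = 3.754×10⁻⁶ m².
P = εσAT⁴ = 0.2364 × 5.670×10⁻⁸ × 3.754×10⁻⁶ × (2800)⁴ = 3.093 W.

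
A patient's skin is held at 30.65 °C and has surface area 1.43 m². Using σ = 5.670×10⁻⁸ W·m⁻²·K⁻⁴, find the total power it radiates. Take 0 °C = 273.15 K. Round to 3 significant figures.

P ≈ 691 W

T = 30.65 °C + 273.15 = 303.80 K.
Area A = 1.43 m².
P = σAT⁴ = 5.670×10⁻⁸ × 1.43 × (303.80)⁴ = 691 W.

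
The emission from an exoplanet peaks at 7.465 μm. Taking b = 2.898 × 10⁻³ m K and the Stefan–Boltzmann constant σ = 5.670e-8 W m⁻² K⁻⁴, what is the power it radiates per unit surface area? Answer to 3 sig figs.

I ≈ 1.29×10³ W/m²

Wien's law: T = b/λ_max = 2.898×10⁻³/7.465×10⁻⁶ = 388.212 K.
Then I = σT⁴ = 5.670×10⁻⁸×(388.212)⁴ = 1.29×10³ W/m².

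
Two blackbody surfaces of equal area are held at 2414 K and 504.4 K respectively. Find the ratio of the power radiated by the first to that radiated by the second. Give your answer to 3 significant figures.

P₁/P₂ ≈ 525

With equal areas, P₁/P₂ = (T₁/T₂)⁴ = (2414/504.4)⁴ = 525.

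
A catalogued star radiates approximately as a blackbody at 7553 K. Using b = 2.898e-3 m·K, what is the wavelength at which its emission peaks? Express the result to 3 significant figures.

λ_max ≈ 384 nm

Wien's displacement law: λ_max = b/T = (2.898×10⁻³ m·K)/(7553 K) = 3.837×10⁻⁷ m.
That is 384 nm, in the visible range.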